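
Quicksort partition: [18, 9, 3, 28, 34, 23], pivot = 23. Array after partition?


Elements <= 23 go left of pivot.
Result: [18, 9, 3, 23, 34, 28], pivot at index 3


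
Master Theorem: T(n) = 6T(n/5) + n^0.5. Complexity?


a=6, b=5, c=0.5. log_5(6)=1.113 > c=0.5. Case 1: O(n^log_b(a)) = O(n^1.113)
Complexity: O(n^1.113)


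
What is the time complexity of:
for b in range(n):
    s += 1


Per nesting level: O(n) = O(n)
Complexity: O(n)


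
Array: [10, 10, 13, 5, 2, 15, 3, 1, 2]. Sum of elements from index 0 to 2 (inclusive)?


Prefix sums: [0, 10, 20, 33, 38, 40, 55, 58, 59, 61]
Sum[0..2] = prefix[3] - prefix[0] = 33 - 0 = 33


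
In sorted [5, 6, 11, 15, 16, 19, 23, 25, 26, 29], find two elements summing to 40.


Two pointers: lo=0, hi=9
Found pair: (11, 29) summing to 40


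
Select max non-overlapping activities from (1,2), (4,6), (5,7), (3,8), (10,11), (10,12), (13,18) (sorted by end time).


Greedy: pick earliest-ending, then skip overlaps.
Selected (4 activities): [(1, 2), (4, 6), (10, 11), (13, 18)]


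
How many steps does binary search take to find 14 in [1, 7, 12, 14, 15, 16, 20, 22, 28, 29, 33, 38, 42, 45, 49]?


Search for 14:
[0,14] mid=7 arr[7]=22
[0,6] mid=3 arr[3]=14
Total: 2 comparisons


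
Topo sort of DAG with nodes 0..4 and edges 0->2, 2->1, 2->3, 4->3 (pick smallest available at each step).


Kahn's algorithm, process smallest node first
Order: [0, 2, 1, 4, 3]


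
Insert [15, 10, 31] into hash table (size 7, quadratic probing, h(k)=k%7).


Insertions: 15->slot 1; 10->slot 3; 31->slot 4
Table: [None, 15, None, 10, 31, None, None]


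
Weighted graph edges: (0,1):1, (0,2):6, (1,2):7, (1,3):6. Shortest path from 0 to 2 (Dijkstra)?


Dijkstra from 0:
Distances: {0: 0, 1: 1, 2: 6, 3: 7}
Shortest distance to 2 = 6, path = [0, 2]


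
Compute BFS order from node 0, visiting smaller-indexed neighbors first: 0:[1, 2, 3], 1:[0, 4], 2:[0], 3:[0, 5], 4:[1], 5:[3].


BFS queue: start with [0]
Visit order: [0, 1, 2, 3, 4, 5]


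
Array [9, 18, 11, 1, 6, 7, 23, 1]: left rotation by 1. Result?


Left rotate by 1: [18, 11, 1, 6, 7, 23, 1, 9]


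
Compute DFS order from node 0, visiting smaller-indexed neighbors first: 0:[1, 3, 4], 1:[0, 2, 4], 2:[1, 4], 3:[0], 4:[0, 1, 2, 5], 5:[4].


DFS stack-based: start with [0]
Visit order: [0, 1, 2, 4, 5, 3]


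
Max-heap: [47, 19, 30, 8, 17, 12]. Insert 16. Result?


Append 16: [47, 19, 30, 8, 17, 12, 16]
Bubble up: no swaps needed
Result: [47, 19, 30, 8, 17, 12, 16]


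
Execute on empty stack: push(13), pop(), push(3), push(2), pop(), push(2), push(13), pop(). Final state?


push(13) -> [13]
pop() returns 13 -> []
push(3) -> [3]
push(2) -> [3, 2]
pop() returns 2 -> [3]
push(2) -> [3, 2]
push(13) -> [3, 2, 13]
pop() returns 13 -> [3, 2]
Final stack (bottom to top): [3, 2]


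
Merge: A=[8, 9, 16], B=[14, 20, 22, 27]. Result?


Compare heads, take smaller each step.
Merged: [8, 9, 14, 16, 20, 22, 27]


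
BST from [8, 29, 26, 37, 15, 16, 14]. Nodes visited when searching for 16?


BST root = 8
Search for 16: compare at each node
Path: [8, 29, 26, 15, 16]


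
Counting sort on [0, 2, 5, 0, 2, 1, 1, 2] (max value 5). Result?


Count array: [2, 2, 3, 0, 0, 1]
Reconstruct: [0, 0, 1, 1, 2, 2, 2, 5]


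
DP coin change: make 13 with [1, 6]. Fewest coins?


dp[0]=0; dp[i]=1+min(dp[i-c] for c in coins)
...dp[8]=3, dp[9]=4, dp[10]=5, dp[11]=6, dp[12]=2, dp[13]=3
Minimum coins for 13 = 3


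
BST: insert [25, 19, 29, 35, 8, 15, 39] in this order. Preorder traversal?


Root = 25; build tree by BST insertion.
Preorder traversal: [25, 19, 8, 15, 29, 35, 39]


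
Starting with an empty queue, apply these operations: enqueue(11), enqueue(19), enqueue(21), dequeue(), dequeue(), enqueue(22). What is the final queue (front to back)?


enqueue(11) -> [11]
enqueue(19) -> [11, 19]
enqueue(21) -> [11, 19, 21]
dequeue() returns 11 -> [19, 21]
dequeue() returns 19 -> [21]
enqueue(22) -> [21, 22]
Final queue (front to back): [21, 22]


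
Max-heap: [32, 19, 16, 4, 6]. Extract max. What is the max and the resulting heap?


Max = 32
Replace root with last, heapify down
Resulting heap: [19, 6, 16, 4]


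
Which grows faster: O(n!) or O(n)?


linear grows slower than factorial
O(n) is asymptotically smaller; O(n!) grows faster


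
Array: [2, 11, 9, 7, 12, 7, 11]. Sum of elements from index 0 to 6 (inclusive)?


Prefix sums: [0, 2, 13, 22, 29, 41, 48, 59]
Sum[0..6] = prefix[7] - prefix[0] = 59 - 0 = 59


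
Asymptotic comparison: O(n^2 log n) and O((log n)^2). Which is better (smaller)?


polylogarithmic grows slower than n^2 log n
O((log n)^2) is asymptotically smaller; O(n^2 log n) grows faster


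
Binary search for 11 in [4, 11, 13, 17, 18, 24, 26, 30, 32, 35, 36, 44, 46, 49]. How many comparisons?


Search for 11:
[0,13] mid=6 arr[6]=26
[0,5] mid=2 arr[2]=13
[0,1] mid=0 arr[0]=4
[1,1] mid=1 arr[1]=11
Total: 4 comparisons


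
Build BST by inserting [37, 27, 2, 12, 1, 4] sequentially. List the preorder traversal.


Root = 37; build tree by BST insertion.
Preorder traversal: [37, 27, 2, 1, 12, 4]


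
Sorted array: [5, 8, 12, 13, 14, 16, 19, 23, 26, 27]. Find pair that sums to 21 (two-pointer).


Two pointers: lo=0, hi=9
Found pair: (5, 16) summing to 21


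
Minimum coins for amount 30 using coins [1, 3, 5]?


dp[0]=0; dp[i]=1+min(dp[i-c] for c in coins)
...dp[25]=5, dp[26]=6, dp[27]=7, dp[28]=6, dp[29]=7, dp[30]=6
Minimum coins for 30 = 6


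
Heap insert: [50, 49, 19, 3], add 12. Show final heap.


Append 12: [50, 49, 19, 3, 12]
Bubble up: no swaps needed
Result: [50, 49, 19, 3, 12]


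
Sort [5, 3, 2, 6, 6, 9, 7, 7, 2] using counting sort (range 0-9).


Count array: [0, 0, 2, 1, 0, 1, 2, 2, 0, 1]
Reconstruct: [2, 2, 3, 5, 6, 6, 7, 7, 9]


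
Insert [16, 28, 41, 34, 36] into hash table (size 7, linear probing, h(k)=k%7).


Insertions: 16->slot 2; 28->slot 0; 41->slot 6; 34->slot 1; 36->slot 3
Table: [28, 34, 16, 36, None, None, 41]


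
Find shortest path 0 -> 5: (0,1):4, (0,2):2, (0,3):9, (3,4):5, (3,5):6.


Dijkstra from 0:
Distances: {0: 0, 1: 4, 2: 2, 3: 9, 4: 14, 5: 15}
Shortest distance to 5 = 15, path = [0, 3, 5]


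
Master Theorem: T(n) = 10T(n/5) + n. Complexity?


a=10, b=5, c=1. log_5(10)=1.431 > c=1. Case 1: O(n^log_b(a)) = O(n^1.431)
Complexity: O(n^1.431)


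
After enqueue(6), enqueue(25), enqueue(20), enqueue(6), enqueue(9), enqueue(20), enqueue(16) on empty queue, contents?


enqueue(6) -> [6]
enqueue(25) -> [6, 25]
enqueue(20) -> [6, 25, 20]
enqueue(6) -> [6, 25, 20, 6]
enqueue(9) -> [6, 25, 20, 6, 9]
enqueue(20) -> [6, 25, 20, 6, 9, 20]
enqueue(16) -> [6, 25, 20, 6, 9, 20, 16]
Final queue (front to back): [6, 25, 20, 6, 9, 20, 16]


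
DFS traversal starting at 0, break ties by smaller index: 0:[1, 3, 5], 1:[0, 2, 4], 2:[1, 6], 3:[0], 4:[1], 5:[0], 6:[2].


DFS stack-based: start with [0]
Visit order: [0, 1, 2, 6, 4, 3, 5]


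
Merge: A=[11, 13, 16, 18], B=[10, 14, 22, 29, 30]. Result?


Compare heads, take smaller each step.
Merged: [10, 11, 13, 14, 16, 18, 22, 29, 30]


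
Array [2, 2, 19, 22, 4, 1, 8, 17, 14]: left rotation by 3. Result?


Left rotate by 3: [22, 4, 1, 8, 17, 14, 2, 2, 19]


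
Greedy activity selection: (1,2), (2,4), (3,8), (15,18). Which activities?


Greedy: pick earliest-ending, then skip overlaps.
Selected (3 activities): [(1, 2), (2, 4), (15, 18)]


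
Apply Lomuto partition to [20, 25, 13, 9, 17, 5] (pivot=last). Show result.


Elements <= 5 go left of pivot.
Result: [5, 25, 13, 9, 17, 20], pivot at index 0


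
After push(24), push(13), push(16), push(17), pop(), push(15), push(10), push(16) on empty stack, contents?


push(24) -> [24]
push(13) -> [24, 13]
push(16) -> [24, 13, 16]
push(17) -> [24, 13, 16, 17]
pop() returns 17 -> [24, 13, 16]
push(15) -> [24, 13, 16, 15]
push(10) -> [24, 13, 16, 15, 10]
push(16) -> [24, 13, 16, 15, 10, 16]
Final stack (bottom to top): [24, 13, 16, 15, 10, 16]


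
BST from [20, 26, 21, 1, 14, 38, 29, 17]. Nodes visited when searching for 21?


BST root = 20
Search for 21: compare at each node
Path: [20, 26, 21]


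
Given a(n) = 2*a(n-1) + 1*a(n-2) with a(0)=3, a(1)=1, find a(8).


Build bottom-up:
...a(6)=157, a(7)=379, a(8)=2*379+1*157=915


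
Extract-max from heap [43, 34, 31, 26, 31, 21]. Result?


Max = 43
Replace root with last, heapify down
Resulting heap: [34, 31, 31, 26, 21]


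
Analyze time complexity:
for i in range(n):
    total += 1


Per nesting level: O(n) = O(n)
Complexity: O(n)


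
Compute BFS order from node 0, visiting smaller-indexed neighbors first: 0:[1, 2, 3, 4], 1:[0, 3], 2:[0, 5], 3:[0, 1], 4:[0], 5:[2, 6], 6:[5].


BFS queue: start with [0]
Visit order: [0, 1, 2, 3, 4, 5, 6]


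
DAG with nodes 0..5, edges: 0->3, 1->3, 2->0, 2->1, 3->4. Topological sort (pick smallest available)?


Kahn's algorithm, process smallest node first
Order: [2, 0, 1, 3, 4, 5]


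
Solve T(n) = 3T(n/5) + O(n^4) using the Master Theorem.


a=3, b=5, c=4. log_5(3)=0.683 < c=4. Case 3: O(n^c) = O(n^4)
Complexity: O(n^4)


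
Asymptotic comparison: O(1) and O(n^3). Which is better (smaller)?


constant grows slower than cubic
O(1) is asymptotically smaller; O(n^3) grows faster


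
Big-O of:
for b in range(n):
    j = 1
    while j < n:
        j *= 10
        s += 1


Per nesting level: O(n) * O(log n) = O(n log n)
Complexity: O(n log n)


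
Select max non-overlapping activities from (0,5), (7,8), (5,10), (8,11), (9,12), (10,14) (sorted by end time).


Greedy: pick earliest-ending, then skip overlaps.
Selected (3 activities): [(0, 5), (7, 8), (8, 11)]


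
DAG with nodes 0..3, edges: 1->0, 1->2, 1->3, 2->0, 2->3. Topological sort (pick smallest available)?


Kahn's algorithm, process smallest node first
Order: [1, 2, 0, 3]


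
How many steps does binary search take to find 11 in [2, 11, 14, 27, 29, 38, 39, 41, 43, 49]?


Search for 11:
[0,9] mid=4 arr[4]=29
[0,3] mid=1 arr[1]=11
Total: 2 comparisons


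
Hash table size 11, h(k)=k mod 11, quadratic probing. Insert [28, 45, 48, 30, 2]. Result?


Insertions: 28->slot 6; 45->slot 1; 48->slot 4; 30->slot 8; 2->slot 2
Table: [None, 45, 2, None, 48, None, 28, None, 30, None, None]


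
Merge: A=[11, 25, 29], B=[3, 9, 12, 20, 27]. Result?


Compare heads, take smaller each step.
Merged: [3, 9, 11, 12, 20, 25, 27, 29]


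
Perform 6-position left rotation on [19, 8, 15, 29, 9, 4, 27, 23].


Left rotate by 6: [27, 23, 19, 8, 15, 29, 9, 4]


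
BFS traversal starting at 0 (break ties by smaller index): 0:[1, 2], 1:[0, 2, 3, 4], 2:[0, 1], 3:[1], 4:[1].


BFS queue: start with [0]
Visit order: [0, 1, 2, 3, 4]


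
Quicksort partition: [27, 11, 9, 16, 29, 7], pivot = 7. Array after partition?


Elements <= 7 go left of pivot.
Result: [7, 11, 9, 16, 29, 27], pivot at index 0


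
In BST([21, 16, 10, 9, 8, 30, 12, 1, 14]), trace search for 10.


BST root = 21
Search for 10: compare at each node
Path: [21, 16, 10]


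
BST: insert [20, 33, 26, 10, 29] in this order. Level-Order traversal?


Root = 20; build tree by BST insertion.
Level-Order traversal: [20, 10, 33, 26, 29]


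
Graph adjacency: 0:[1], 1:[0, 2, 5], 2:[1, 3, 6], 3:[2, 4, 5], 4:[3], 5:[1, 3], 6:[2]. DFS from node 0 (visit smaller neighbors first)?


DFS stack-based: start with [0]
Visit order: [0, 1, 2, 3, 4, 5, 6]


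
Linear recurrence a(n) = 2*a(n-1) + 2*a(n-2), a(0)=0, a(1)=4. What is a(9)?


Build bottom-up:
...a(7)=1312, a(8)=3584, a(9)=2*3584+2*1312=9792


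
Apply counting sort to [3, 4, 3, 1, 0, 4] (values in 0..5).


Count array: [1, 1, 0, 2, 2, 0]
Reconstruct: [0, 1, 3, 3, 4, 4]


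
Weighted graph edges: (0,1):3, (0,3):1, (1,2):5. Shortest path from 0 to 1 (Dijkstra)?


Dijkstra from 0:
Distances: {0: 0, 1: 3, 2: 8, 3: 1}
Shortest distance to 1 = 3, path = [0, 1]


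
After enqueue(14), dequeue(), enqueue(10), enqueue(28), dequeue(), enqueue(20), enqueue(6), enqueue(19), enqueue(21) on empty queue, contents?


enqueue(14) -> [14]
dequeue() returns 14 -> []
enqueue(10) -> [10]
enqueue(28) -> [10, 28]
dequeue() returns 10 -> [28]
enqueue(20) -> [28, 20]
enqueue(6) -> [28, 20, 6]
enqueue(19) -> [28, 20, 6, 19]
enqueue(21) -> [28, 20, 6, 19, 21]
Final queue (front to back): [28, 20, 6, 19, 21]


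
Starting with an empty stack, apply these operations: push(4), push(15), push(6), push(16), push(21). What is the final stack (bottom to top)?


push(4) -> [4]
push(15) -> [4, 15]
push(6) -> [4, 15, 6]
push(16) -> [4, 15, 6, 16]
push(21) -> [4, 15, 6, 16, 21]
Final stack (bottom to top): [4, 15, 6, 16, 21]


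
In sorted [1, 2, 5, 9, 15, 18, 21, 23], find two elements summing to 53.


Two pointers: lo=0, hi=7
No pair sums to 53


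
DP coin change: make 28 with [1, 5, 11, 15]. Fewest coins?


dp[0]=0; dp[i]=1+min(dp[i-c] for c in coins)
...dp[23]=3, dp[24]=4, dp[25]=3, dp[26]=2, dp[27]=3, dp[28]=4
Minimum coins for 28 = 4


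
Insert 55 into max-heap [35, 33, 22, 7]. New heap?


Append 55: [35, 33, 22, 7, 55]
Bubble up: swap idx 4(55) with idx 1(33); swap idx 1(55) with idx 0(35)
Result: [55, 35, 22, 7, 33]


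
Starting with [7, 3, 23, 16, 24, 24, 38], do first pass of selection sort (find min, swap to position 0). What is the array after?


After one pass: [3, 7, 23, 16, 24, 24, 38]


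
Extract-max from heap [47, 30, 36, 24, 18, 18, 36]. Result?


Max = 47
Replace root with last, heapify down
Resulting heap: [36, 30, 36, 24, 18, 18]


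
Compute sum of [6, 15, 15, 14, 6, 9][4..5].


Prefix sums: [0, 6, 21, 36, 50, 56, 65]
Sum[4..5] = prefix[6] - prefix[4] = 65 - 50 = 15


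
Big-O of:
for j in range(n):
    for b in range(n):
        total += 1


Per nesting level: O(n) * O(n) = O(n^2)
Complexity: O(n^2)


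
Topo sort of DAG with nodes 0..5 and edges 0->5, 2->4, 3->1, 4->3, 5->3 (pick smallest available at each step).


Kahn's algorithm, process smallest node first
Order: [0, 2, 4, 5, 3, 1]


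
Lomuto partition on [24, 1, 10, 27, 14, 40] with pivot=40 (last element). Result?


Elements <= 40 go left of pivot.
Result: [24, 1, 10, 27, 14, 40], pivot at index 5


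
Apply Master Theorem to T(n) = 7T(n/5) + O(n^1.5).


a=7, b=5, c=1.5. log_5(7)=1.209 < c=1.5. Case 3: O(n^c) = O(n^1.500)
Complexity: O(n^1.500)


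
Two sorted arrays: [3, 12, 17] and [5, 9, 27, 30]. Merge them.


Compare heads, take smaller each step.
Merged: [3, 5, 9, 12, 17, 27, 30]


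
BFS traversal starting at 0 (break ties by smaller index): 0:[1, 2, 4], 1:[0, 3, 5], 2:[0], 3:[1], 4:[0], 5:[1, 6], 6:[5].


BFS queue: start with [0]
Visit order: [0, 1, 2, 4, 3, 5, 6]


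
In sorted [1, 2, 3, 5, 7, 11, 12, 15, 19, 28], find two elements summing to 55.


Two pointers: lo=0, hi=9
No pair sums to 55


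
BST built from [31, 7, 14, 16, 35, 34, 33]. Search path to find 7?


BST root = 31
Search for 7: compare at each node
Path: [31, 7]


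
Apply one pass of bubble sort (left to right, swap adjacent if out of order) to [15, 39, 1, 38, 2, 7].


After one pass: [15, 1, 38, 2, 7, 39]


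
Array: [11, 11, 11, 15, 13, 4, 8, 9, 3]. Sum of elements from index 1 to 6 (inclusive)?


Prefix sums: [0, 11, 22, 33, 48, 61, 65, 73, 82, 85]
Sum[1..6] = prefix[7] - prefix[1] = 73 - 11 = 62


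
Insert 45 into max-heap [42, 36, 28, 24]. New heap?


Append 45: [42, 36, 28, 24, 45]
Bubble up: swap idx 4(45) with idx 1(36); swap idx 1(45) with idx 0(42)
Result: [45, 42, 28, 24, 36]


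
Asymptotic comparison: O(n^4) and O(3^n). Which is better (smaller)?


quartic grows slower than exponential (base 3)
O(n^4) is asymptotically smaller; O(3^n) grows faster


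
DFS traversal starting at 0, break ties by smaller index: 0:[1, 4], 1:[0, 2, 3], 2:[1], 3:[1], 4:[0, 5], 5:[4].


DFS stack-based: start with [0]
Visit order: [0, 1, 2, 3, 4, 5]


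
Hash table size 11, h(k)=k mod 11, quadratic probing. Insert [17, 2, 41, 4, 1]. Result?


Insertions: 17->slot 6; 2->slot 2; 41->slot 8; 4->slot 4; 1->slot 1
Table: [None, 1, 2, None, 4, None, 17, None, 41, None, None]


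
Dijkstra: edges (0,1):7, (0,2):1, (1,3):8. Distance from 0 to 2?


Dijkstra from 0:
Distances: {0: 0, 1: 7, 2: 1, 3: 15}
Shortest distance to 2 = 1, path = [0, 2]


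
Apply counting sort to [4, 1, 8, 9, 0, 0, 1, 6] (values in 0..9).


Count array: [2, 2, 0, 0, 1, 0, 1, 0, 1, 1]
Reconstruct: [0, 0, 1, 1, 4, 6, 8, 9]


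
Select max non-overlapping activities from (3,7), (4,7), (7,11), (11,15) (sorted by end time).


Greedy: pick earliest-ending, then skip overlaps.
Selected (3 activities): [(3, 7), (7, 11), (11, 15)]


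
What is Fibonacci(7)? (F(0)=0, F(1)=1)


F(n)=F(n-1)+F(n-2)
...F(5)=5, F(6)=8, F(7)=13


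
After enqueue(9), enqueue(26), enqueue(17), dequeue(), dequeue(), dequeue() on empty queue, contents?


enqueue(9) -> [9]
enqueue(26) -> [9, 26]
enqueue(17) -> [9, 26, 17]
dequeue() returns 9 -> [26, 17]
dequeue() returns 26 -> [17]
dequeue() returns 17 -> []
Final queue (front to back): []


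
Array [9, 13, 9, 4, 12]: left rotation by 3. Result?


Left rotate by 3: [4, 12, 9, 13, 9]


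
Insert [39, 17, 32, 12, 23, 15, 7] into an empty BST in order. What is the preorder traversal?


Root = 39; build tree by BST insertion.
Preorder traversal: [39, 17, 12, 7, 15, 32, 23]


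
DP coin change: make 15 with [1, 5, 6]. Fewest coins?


dp[0]=0; dp[i]=1+min(dp[i-c] for c in coins)
...dp[10]=2, dp[11]=2, dp[12]=2, dp[13]=3, dp[14]=4, dp[15]=3
Minimum coins for 15 = 3


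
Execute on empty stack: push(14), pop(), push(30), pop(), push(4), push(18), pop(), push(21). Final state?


push(14) -> [14]
pop() returns 14 -> []
push(30) -> [30]
pop() returns 30 -> []
push(4) -> [4]
push(18) -> [4, 18]
pop() returns 18 -> [4]
push(21) -> [4, 21]
Final stack (bottom to top): [4, 21]


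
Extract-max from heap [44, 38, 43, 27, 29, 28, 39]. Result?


Max = 44
Replace root with last, heapify down
Resulting heap: [43, 38, 39, 27, 29, 28]


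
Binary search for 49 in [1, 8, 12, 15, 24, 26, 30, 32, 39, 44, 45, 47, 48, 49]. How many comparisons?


Search for 49:
[0,13] mid=6 arr[6]=30
[7,13] mid=10 arr[10]=45
[11,13] mid=12 arr[12]=48
[13,13] mid=13 arr[13]=49
Total: 4 comparisons


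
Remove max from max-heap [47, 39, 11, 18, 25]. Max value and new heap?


Max = 47
Replace root with last, heapify down
Resulting heap: [39, 25, 11, 18]


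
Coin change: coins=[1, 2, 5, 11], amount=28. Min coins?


dp[0]=0; dp[i]=1+min(dp[i-c] for c in coins)
...dp[23]=3, dp[24]=3, dp[25]=4, dp[26]=4, dp[27]=3, dp[28]=4
Minimum coins for 28 = 4


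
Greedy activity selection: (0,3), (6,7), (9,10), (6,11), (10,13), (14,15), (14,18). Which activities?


Greedy: pick earliest-ending, then skip overlaps.
Selected (5 activities): [(0, 3), (6, 7), (9, 10), (10, 13), (14, 15)]


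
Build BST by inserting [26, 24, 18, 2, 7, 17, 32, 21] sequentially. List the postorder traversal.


Root = 26; build tree by BST insertion.
Postorder traversal: [17, 7, 2, 21, 18, 24, 32, 26]


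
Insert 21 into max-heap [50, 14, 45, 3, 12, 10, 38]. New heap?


Append 21: [50, 14, 45, 3, 12, 10, 38, 21]
Bubble up: swap idx 7(21) with idx 3(3); swap idx 3(21) with idx 1(14)
Result: [50, 21, 45, 14, 12, 10, 38, 3]


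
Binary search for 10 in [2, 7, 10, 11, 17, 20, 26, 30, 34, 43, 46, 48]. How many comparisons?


Search for 10:
[0,11] mid=5 arr[5]=20
[0,4] mid=2 arr[2]=10
Total: 2 comparisons


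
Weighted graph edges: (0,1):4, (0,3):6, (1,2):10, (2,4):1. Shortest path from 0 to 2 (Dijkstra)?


Dijkstra from 0:
Distances: {0: 0, 1: 4, 2: 14, 3: 6, 4: 15}
Shortest distance to 2 = 14, path = [0, 1, 2]


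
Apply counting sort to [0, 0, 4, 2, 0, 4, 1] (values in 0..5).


Count array: [3, 1, 1, 0, 2, 0]
Reconstruct: [0, 0, 0, 1, 2, 4, 4]


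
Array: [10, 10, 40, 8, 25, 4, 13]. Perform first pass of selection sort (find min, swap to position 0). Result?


After one pass: [4, 10, 40, 8, 25, 10, 13]


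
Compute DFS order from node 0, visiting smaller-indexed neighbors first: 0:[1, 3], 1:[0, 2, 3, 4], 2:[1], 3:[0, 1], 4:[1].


DFS stack-based: start with [0]
Visit order: [0, 1, 2, 3, 4]


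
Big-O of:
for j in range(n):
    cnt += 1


Per nesting level: O(n) = O(n)
Complexity: O(n)


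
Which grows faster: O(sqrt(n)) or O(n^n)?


sublinear grows slower than n^n
O(sqrt(n)) is asymptotically smaller; O(n^n) grows faster


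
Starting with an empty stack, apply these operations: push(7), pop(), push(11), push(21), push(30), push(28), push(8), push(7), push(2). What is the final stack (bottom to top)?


push(7) -> [7]
pop() returns 7 -> []
push(11) -> [11]
push(21) -> [11, 21]
push(30) -> [11, 21, 30]
push(28) -> [11, 21, 30, 28]
push(8) -> [11, 21, 30, 28, 8]
push(7) -> [11, 21, 30, 28, 8, 7]
push(2) -> [11, 21, 30, 28, 8, 7, 2]
Final stack (bottom to top): [11, 21, 30, 28, 8, 7, 2]


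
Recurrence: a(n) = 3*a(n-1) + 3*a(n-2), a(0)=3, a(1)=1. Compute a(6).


Build bottom-up:
...a(4)=153, a(5)=576, a(6)=3*576+3*153=2187


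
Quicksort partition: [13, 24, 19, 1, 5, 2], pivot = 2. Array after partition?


Elements <= 2 go left of pivot.
Result: [1, 2, 19, 13, 5, 24], pivot at index 1


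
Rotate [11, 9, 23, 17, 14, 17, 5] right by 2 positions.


Right rotate by 2: [17, 5, 11, 9, 23, 17, 14]


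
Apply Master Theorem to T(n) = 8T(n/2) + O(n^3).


a=8, b=2, c=3. log_2(8)=3 = c=3. Case 2: O(n^c log n) = O(n^3 log n)
Complexity: O(n^3 log n)


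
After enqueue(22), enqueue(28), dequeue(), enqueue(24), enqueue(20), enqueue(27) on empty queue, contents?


enqueue(22) -> [22]
enqueue(28) -> [22, 28]
dequeue() returns 22 -> [28]
enqueue(24) -> [28, 24]
enqueue(20) -> [28, 24, 20]
enqueue(27) -> [28, 24, 20, 27]
Final queue (front to back): [28, 24, 20, 27]


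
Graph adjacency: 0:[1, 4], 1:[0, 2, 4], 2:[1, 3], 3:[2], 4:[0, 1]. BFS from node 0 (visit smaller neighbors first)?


BFS queue: start with [0]
Visit order: [0, 1, 4, 2, 3]


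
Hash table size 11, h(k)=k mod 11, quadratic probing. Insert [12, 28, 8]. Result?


Insertions: 12->slot 1; 28->slot 6; 8->slot 8
Table: [None, 12, None, None, None, None, 28, None, 8, None, None]


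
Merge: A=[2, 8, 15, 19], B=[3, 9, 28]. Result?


Compare heads, take smaller each step.
Merged: [2, 3, 8, 9, 15, 19, 28]


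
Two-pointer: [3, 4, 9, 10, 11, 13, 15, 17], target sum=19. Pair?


Two pointers: lo=0, hi=7
Found pair: (4, 15) summing to 19


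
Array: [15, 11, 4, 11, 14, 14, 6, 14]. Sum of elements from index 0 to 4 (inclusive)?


Prefix sums: [0, 15, 26, 30, 41, 55, 69, 75, 89]
Sum[0..4] = prefix[5] - prefix[0] = 55 - 0 = 55


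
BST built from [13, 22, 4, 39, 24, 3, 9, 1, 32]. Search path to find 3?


BST root = 13
Search for 3: compare at each node
Path: [13, 4, 3]


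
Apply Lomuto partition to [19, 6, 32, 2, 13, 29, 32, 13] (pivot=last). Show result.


Elements <= 13 go left of pivot.
Result: [6, 2, 13, 13, 32, 29, 32, 19], pivot at index 3


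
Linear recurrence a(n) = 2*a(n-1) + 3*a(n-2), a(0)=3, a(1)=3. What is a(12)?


Build bottom-up:
...a(10)=88575, a(11)=265719, a(12)=2*265719+3*88575=797163


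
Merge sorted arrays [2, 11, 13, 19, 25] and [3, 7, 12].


Compare heads, take smaller each step.
Merged: [2, 3, 7, 11, 12, 13, 19, 25]


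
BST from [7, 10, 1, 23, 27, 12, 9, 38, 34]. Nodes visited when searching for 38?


BST root = 7
Search for 38: compare at each node
Path: [7, 10, 23, 27, 38]


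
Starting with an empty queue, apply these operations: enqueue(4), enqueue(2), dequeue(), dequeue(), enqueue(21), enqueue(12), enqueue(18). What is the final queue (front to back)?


enqueue(4) -> [4]
enqueue(2) -> [4, 2]
dequeue() returns 4 -> [2]
dequeue() returns 2 -> []
enqueue(21) -> [21]
enqueue(12) -> [21, 12]
enqueue(18) -> [21, 12, 18]
Final queue (front to back): [21, 12, 18]


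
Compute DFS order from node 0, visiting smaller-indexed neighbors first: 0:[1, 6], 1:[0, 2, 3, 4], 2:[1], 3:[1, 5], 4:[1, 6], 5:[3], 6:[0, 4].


DFS stack-based: start with [0]
Visit order: [0, 1, 2, 3, 5, 4, 6]


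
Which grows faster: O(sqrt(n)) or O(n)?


sublinear grows slower than linear
O(sqrt(n)) is asymptotically smaller; O(n) grows faster


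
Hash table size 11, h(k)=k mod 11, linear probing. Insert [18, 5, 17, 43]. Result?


Insertions: 18->slot 7; 5->slot 5; 17->slot 6; 43->slot 10
Table: [None, None, None, None, None, 5, 17, 18, None, None, 43]


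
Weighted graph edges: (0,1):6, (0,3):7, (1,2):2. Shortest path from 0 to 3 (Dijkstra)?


Dijkstra from 0:
Distances: {0: 0, 1: 6, 2: 8, 3: 7}
Shortest distance to 3 = 7, path = [0, 3]


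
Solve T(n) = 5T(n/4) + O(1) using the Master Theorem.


a=5, b=4, c=0. log_4(5)=1.161 > c=0. Case 1: O(n^log_b(a)) = O(n^1.161)
Complexity: O(n^1.161)


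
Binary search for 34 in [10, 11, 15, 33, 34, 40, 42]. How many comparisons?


Search for 34:
[0,6] mid=3 arr[3]=33
[4,6] mid=5 arr[5]=40
[4,4] mid=4 arr[4]=34
Total: 3 comparisons


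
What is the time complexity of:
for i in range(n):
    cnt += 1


Per nesting level: O(n) = O(n)
Complexity: O(n)


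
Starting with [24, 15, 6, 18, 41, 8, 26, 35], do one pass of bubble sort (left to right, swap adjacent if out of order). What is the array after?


After one pass: [15, 6, 18, 24, 8, 26, 35, 41]


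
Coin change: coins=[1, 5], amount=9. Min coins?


dp[0]=0; dp[i]=1+min(dp[i-c] for c in coins)
...dp[4]=4, dp[5]=1, dp[6]=2, dp[7]=3, dp[8]=4, dp[9]=5
Minimum coins for 9 = 5


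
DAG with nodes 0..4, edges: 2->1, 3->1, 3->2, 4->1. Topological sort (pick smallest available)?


Kahn's algorithm, process smallest node first
Order: [0, 3, 2, 4, 1]


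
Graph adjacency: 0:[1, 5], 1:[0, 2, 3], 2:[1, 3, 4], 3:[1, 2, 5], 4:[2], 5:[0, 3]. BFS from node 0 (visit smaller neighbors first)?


BFS queue: start with [0]
Visit order: [0, 1, 5, 2, 3, 4]


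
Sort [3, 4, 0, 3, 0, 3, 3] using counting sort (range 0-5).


Count array: [2, 0, 0, 4, 1, 0]
Reconstruct: [0, 0, 3, 3, 3, 3, 4]


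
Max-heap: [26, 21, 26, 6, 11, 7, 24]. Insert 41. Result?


Append 41: [26, 21, 26, 6, 11, 7, 24, 41]
Bubble up: swap idx 7(41) with idx 3(6); swap idx 3(41) with idx 1(21); swap idx 1(41) with idx 0(26)
Result: [41, 26, 26, 21, 11, 7, 24, 6]


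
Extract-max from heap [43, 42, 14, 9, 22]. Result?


Max = 43
Replace root with last, heapify down
Resulting heap: [42, 22, 14, 9]


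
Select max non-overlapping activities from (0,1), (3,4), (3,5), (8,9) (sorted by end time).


Greedy: pick earliest-ending, then skip overlaps.
Selected (3 activities): [(0, 1), (3, 4), (8, 9)]


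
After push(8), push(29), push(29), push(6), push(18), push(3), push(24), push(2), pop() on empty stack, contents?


push(8) -> [8]
push(29) -> [8, 29]
push(29) -> [8, 29, 29]
push(6) -> [8, 29, 29, 6]
push(18) -> [8, 29, 29, 6, 18]
push(3) -> [8, 29, 29, 6, 18, 3]
push(24) -> [8, 29, 29, 6, 18, 3, 24]
push(2) -> [8, 29, 29, 6, 18, 3, 24, 2]
pop() returns 2 -> [8, 29, 29, 6, 18, 3, 24]
Final stack (bottom to top): [8, 29, 29, 6, 18, 3, 24]


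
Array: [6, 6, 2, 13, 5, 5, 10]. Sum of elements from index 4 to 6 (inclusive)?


Prefix sums: [0, 6, 12, 14, 27, 32, 37, 47]
Sum[4..6] = prefix[7] - prefix[4] = 47 - 27 = 20


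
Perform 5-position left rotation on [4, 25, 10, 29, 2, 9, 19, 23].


Left rotate by 5: [9, 19, 23, 4, 25, 10, 29, 2]


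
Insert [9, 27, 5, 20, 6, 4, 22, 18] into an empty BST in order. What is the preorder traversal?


Root = 9; build tree by BST insertion.
Preorder traversal: [9, 5, 4, 6, 27, 20, 18, 22]


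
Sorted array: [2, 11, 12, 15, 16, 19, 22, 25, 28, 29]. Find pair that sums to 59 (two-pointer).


Two pointers: lo=0, hi=9
No pair sums to 59


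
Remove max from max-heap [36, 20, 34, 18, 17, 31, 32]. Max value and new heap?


Max = 36
Replace root with last, heapify down
Resulting heap: [34, 20, 32, 18, 17, 31]


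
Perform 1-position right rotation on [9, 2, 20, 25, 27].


Right rotate by 1: [27, 9, 2, 20, 25]


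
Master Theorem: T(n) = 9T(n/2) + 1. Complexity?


a=9, b=2, c=0. log_2(9)=3.170 > c=0. Case 1: O(n^log_b(a)) = O(n^3.170)
Complexity: O(n^3.170)


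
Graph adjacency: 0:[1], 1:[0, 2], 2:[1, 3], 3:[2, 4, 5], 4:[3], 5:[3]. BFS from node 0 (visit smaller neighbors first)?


BFS queue: start with [0]
Visit order: [0, 1, 2, 3, 4, 5]


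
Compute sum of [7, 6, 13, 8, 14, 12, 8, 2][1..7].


Prefix sums: [0, 7, 13, 26, 34, 48, 60, 68, 70]
Sum[1..7] = prefix[8] - prefix[1] = 70 - 7 = 63


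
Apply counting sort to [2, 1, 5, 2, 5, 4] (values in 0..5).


Count array: [0, 1, 2, 0, 1, 2]
Reconstruct: [1, 2, 2, 4, 5, 5]


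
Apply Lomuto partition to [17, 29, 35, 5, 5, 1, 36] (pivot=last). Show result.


Elements <= 36 go left of pivot.
Result: [17, 29, 35, 5, 5, 1, 36], pivot at index 6


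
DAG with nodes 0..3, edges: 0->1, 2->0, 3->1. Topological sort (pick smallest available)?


Kahn's algorithm, process smallest node first
Order: [2, 0, 3, 1]


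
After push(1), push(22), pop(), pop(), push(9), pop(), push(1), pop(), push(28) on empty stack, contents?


push(1) -> [1]
push(22) -> [1, 22]
pop() returns 22 -> [1]
pop() returns 1 -> []
push(9) -> [9]
pop() returns 9 -> []
push(1) -> [1]
pop() returns 1 -> []
push(28) -> [28]
Final stack (bottom to top): [28]


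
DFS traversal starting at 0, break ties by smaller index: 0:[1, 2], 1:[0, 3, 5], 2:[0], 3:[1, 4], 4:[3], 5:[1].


DFS stack-based: start with [0]
Visit order: [0, 1, 3, 4, 5, 2]


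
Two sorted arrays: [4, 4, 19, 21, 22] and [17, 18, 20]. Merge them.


Compare heads, take smaller each step.
Merged: [4, 4, 17, 18, 19, 20, 21, 22]


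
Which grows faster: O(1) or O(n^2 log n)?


constant grows slower than n^2 log n
O(1) is asymptotically smaller; O(n^2 log n) grows faster


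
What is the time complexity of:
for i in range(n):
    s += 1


Per nesting level: O(n) = O(n)
Complexity: O(n)


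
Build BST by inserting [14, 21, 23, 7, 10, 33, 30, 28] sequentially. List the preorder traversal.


Root = 14; build tree by BST insertion.
Preorder traversal: [14, 7, 10, 21, 23, 33, 30, 28]


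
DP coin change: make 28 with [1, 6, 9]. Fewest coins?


dp[0]=0; dp[i]=1+min(dp[i-c] for c in coins)
...dp[23]=5, dp[24]=3, dp[25]=4, dp[26]=5, dp[27]=3, dp[28]=4
Minimum coins for 28 = 4


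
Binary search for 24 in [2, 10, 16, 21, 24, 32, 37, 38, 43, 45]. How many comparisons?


Search for 24:
[0,9] mid=4 arr[4]=24
Total: 1 comparisons


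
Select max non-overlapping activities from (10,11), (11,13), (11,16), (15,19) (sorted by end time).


Greedy: pick earliest-ending, then skip overlaps.
Selected (3 activities): [(10, 11), (11, 13), (15, 19)]


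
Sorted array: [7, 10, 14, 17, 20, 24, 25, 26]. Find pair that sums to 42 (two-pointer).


Two pointers: lo=0, hi=7
Found pair: (17, 25) summing to 42


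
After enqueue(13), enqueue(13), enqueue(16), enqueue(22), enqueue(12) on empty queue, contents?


enqueue(13) -> [13]
enqueue(13) -> [13, 13]
enqueue(16) -> [13, 13, 16]
enqueue(22) -> [13, 13, 16, 22]
enqueue(12) -> [13, 13, 16, 22, 12]
Final queue (front to back): [13, 13, 16, 22, 12]


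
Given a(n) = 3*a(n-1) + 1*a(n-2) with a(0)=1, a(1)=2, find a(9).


Build bottom-up:
...a(7)=2738, a(8)=9043, a(9)=3*9043+1*2738=29867


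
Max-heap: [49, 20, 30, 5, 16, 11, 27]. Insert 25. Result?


Append 25: [49, 20, 30, 5, 16, 11, 27, 25]
Bubble up: swap idx 7(25) with idx 3(5); swap idx 3(25) with idx 1(20)
Result: [49, 25, 30, 20, 16, 11, 27, 5]


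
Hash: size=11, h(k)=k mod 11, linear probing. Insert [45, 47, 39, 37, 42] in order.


Insertions: 45->slot 1; 47->slot 3; 39->slot 6; 37->slot 4; 42->slot 9
Table: [None, 45, None, 47, 37, None, 39, None, None, 42, None]


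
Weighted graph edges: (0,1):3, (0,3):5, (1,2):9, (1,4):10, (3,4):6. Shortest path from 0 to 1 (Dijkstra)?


Dijkstra from 0:
Distances: {0: 0, 1: 3, 2: 12, 3: 5, 4: 11}
Shortest distance to 1 = 3, path = [0, 1]


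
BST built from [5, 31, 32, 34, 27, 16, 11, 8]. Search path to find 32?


BST root = 5
Search for 32: compare at each node
Path: [5, 31, 32]


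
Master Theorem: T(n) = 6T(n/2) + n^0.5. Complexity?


a=6, b=2, c=0.5. log_2(6)=2.585 > c=0.5. Case 1: O(n^log_b(a)) = O(n^2.585)
Complexity: O(n^2.585)


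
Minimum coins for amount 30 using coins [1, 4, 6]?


dp[0]=0; dp[i]=1+min(dp[i-c] for c in coins)
...dp[25]=5, dp[26]=5, dp[27]=6, dp[28]=5, dp[29]=6, dp[30]=5
Minimum coins for 30 = 5


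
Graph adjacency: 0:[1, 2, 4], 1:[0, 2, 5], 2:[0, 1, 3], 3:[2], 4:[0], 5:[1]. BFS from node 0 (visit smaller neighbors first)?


BFS queue: start with [0]
Visit order: [0, 1, 2, 4, 5, 3]


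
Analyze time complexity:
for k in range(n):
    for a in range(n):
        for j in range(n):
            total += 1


Per nesting level: O(n) * O(n) * O(n) = O(n^3)
Complexity: O(n^3)


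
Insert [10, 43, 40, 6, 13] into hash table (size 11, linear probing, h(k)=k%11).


Insertions: 10->slot 10; 43->slot 0; 40->slot 7; 6->slot 6; 13->slot 2
Table: [43, None, 13, None, None, None, 6, 40, None, None, 10]


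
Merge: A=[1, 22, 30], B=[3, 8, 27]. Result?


Compare heads, take smaller each step.
Merged: [1, 3, 8, 22, 27, 30]


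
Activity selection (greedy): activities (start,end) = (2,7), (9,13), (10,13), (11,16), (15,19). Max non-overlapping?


Greedy: pick earliest-ending, then skip overlaps.
Selected (3 activities): [(2, 7), (9, 13), (15, 19)]


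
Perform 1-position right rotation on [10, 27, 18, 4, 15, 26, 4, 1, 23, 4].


Right rotate by 1: [4, 10, 27, 18, 4, 15, 26, 4, 1, 23]


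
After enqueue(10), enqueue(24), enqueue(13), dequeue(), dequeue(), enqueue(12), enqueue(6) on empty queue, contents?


enqueue(10) -> [10]
enqueue(24) -> [10, 24]
enqueue(13) -> [10, 24, 13]
dequeue() returns 10 -> [24, 13]
dequeue() returns 24 -> [13]
enqueue(12) -> [13, 12]
enqueue(6) -> [13, 12, 6]
Final queue (front to back): [13, 12, 6]


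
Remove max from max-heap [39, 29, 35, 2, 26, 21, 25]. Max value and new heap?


Max = 39
Replace root with last, heapify down
Resulting heap: [35, 29, 25, 2, 26, 21]


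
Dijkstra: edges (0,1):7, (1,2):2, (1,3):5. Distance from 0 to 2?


Dijkstra from 0:
Distances: {0: 0, 1: 7, 2: 9, 3: 12}
Shortest distance to 2 = 9, path = [0, 1, 2]


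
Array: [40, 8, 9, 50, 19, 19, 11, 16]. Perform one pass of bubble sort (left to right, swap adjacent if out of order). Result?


After one pass: [8, 9, 40, 19, 19, 11, 16, 50]


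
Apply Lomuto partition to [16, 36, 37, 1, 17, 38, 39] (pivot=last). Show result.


Elements <= 39 go left of pivot.
Result: [16, 36, 37, 1, 17, 38, 39], pivot at index 6


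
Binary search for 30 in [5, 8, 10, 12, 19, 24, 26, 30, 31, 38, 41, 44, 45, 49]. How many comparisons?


Search for 30:
[0,13] mid=6 arr[6]=26
[7,13] mid=10 arr[10]=41
[7,9] mid=8 arr[8]=31
[7,7] mid=7 arr[7]=30
Total: 4 comparisons


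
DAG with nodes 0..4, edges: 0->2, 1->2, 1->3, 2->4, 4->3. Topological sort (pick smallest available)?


Kahn's algorithm, process smallest node first
Order: [0, 1, 2, 4, 3]


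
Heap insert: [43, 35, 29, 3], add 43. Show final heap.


Append 43: [43, 35, 29, 3, 43]
Bubble up: swap idx 4(43) with idx 1(35)
Result: [43, 43, 29, 3, 35]


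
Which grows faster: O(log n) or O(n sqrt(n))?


logarithmic grows slower than n^1.5
O(log n) is asymptotically smaller; O(n sqrt(n)) grows faster


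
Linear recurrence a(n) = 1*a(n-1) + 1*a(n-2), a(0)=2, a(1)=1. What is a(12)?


Build bottom-up:
...a(10)=123, a(11)=199, a(12)=1*199+1*123=322


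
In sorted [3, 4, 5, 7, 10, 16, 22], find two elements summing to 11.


Two pointers: lo=0, hi=6
Found pair: (4, 7) summing to 11


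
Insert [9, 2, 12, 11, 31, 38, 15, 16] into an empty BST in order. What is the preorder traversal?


Root = 9; build tree by BST insertion.
Preorder traversal: [9, 2, 12, 11, 31, 15, 16, 38]


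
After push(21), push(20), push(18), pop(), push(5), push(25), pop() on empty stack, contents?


push(21) -> [21]
push(20) -> [21, 20]
push(18) -> [21, 20, 18]
pop() returns 18 -> [21, 20]
push(5) -> [21, 20, 5]
push(25) -> [21, 20, 5, 25]
pop() returns 25 -> [21, 20, 5]
Final stack (bottom to top): [21, 20, 5]


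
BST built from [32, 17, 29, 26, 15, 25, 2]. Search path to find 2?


BST root = 32
Search for 2: compare at each node
Path: [32, 17, 15, 2]


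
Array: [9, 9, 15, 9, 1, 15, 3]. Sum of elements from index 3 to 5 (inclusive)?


Prefix sums: [0, 9, 18, 33, 42, 43, 58, 61]
Sum[3..5] = prefix[6] - prefix[3] = 58 - 33 = 25


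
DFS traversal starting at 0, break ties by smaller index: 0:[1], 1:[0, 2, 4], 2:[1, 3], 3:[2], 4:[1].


DFS stack-based: start with [0]
Visit order: [0, 1, 2, 3, 4]


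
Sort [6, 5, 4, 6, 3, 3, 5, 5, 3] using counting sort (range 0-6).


Count array: [0, 0, 0, 3, 1, 3, 2]
Reconstruct: [3, 3, 3, 4, 5, 5, 5, 6, 6]


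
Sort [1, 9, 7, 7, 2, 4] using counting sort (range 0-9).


Count array: [0, 1, 1, 0, 1, 0, 0, 2, 0, 1]
Reconstruct: [1, 2, 4, 7, 7, 9]


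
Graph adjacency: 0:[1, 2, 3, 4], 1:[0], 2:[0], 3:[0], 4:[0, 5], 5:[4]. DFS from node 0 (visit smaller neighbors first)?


DFS stack-based: start with [0]
Visit order: [0, 1, 2, 3, 4, 5]


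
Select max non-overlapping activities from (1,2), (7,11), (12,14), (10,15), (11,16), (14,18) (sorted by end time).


Greedy: pick earliest-ending, then skip overlaps.
Selected (4 activities): [(1, 2), (7, 11), (12, 14), (14, 18)]


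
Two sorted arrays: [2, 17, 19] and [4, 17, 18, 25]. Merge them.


Compare heads, take smaller each step.
Merged: [2, 4, 17, 17, 18, 19, 25]


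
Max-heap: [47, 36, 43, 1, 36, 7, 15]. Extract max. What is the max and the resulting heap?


Max = 47
Replace root with last, heapify down
Resulting heap: [43, 36, 15, 1, 36, 7]


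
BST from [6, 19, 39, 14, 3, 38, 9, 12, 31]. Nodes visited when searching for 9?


BST root = 6
Search for 9: compare at each node
Path: [6, 19, 14, 9]


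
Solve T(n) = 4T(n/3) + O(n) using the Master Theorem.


a=4, b=3, c=1. log_3(4)=1.262 > c=1. Case 1: O(n^log_b(a)) = O(n^1.262)
Complexity: O(n^1.262)


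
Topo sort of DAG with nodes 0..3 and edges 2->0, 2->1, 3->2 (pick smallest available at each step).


Kahn's algorithm, process smallest node first
Order: [3, 2, 0, 1]


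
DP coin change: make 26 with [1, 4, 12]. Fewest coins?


dp[0]=0; dp[i]=1+min(dp[i-c] for c in coins)
...dp[21]=4, dp[22]=5, dp[23]=6, dp[24]=2, dp[25]=3, dp[26]=4
Minimum coins for 26 = 4


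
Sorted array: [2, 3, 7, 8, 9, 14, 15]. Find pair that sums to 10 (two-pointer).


Two pointers: lo=0, hi=6
Found pair: (2, 8) summing to 10


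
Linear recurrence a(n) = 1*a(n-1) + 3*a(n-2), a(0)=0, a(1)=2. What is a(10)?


Build bottom-up:
...a(8)=434, a(9)=1016, a(10)=1*1016+3*434=2318


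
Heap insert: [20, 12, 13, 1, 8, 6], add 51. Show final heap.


Append 51: [20, 12, 13, 1, 8, 6, 51]
Bubble up: swap idx 6(51) with idx 2(13); swap idx 2(51) with idx 0(20)
Result: [51, 12, 20, 1, 8, 6, 13]


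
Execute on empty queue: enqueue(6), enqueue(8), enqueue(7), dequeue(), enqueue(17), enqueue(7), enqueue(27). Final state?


enqueue(6) -> [6]
enqueue(8) -> [6, 8]
enqueue(7) -> [6, 8, 7]
dequeue() returns 6 -> [8, 7]
enqueue(17) -> [8, 7, 17]
enqueue(7) -> [8, 7, 17, 7]
enqueue(27) -> [8, 7, 17, 7, 27]
Final queue (front to back): [8, 7, 17, 7, 27]
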